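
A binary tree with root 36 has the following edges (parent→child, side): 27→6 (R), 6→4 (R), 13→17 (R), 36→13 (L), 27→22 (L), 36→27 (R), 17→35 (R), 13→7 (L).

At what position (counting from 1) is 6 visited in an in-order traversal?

In-order visits the left subtree, then the node, then the right subtree.
At 36: go left to 13.
  At 13: go left to 7.
    7 is a leaf — visit 7.
  Visit 13.
  At 13: go right to 17.
    At 17: no left child.
    Visit 17.
    At 17: go right to 35.
      35 is a leaf — visit 35.
Visit 36.
At 36: go right to 27.
  At 27: go left to 22.
    22 is a leaf — visit 22.
  Visit 27.
  At 27: go right to 6.
    At 6: no left child.
    Visit 6.
    At 6: go right to 4.
      4 is a leaf — visit 4.
Full in-order sequence: 7, 13, 17, 35, 36, 22, 27, 6, 4.

8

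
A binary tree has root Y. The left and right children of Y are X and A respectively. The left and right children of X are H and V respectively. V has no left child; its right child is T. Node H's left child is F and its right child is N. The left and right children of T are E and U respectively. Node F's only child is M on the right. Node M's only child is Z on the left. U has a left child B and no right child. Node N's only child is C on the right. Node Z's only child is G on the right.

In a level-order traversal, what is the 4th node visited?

H

Level-order visits nodes level by level from the root, left to right within each level.
Level 0: Y
Level 1: X, A
Level 2: H, V
Level 3: F, N, T
Level 4: M, C, E, U
Level 5: Z, B
Level 6: G
Full level-order sequence: Y, X, A, H, V, F, N, T, M, C, E, U, Z, B, G.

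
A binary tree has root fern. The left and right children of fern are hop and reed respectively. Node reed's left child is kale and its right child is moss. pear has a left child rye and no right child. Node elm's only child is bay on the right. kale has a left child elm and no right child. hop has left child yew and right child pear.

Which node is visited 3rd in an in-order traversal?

rye

In-order visits the left subtree, then the node, then the right subtree.
At fern: go left to hop.
  At hop: go left to yew.
    yew is a leaf — visit yew.
  Visit hop.
  At hop: go right to pear.
    At pear: go left to rye.
      rye is a leaf — visit rye.
    Visit pear.
    At pear: no right child.
Visit fern.
At fern: go right to reed.
  At reed: go left to kale.
    At kale: go left to elm.
      At elm: no left child.
      Visit elm.
      At elm: go right to bay.
        bay is a leaf — visit bay.
    Visit kale.
    At kale: no right child.
  Visit reed.
  At reed: go right to moss.
    moss is a leaf — visit moss.
Full in-order sequence: yew, hop, rye, pear, fern, elm, bay, kale, reed, moss.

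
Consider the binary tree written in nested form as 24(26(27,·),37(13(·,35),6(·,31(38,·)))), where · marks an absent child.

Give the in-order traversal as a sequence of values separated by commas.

In-order visits the left subtree, then the node, then the right subtree.
At 24: go left to 26.
  At 26: go left to 27.
    27 is a leaf — visit 27.
  Visit 26.
  At 26: no right child.
Visit 24.
At 24: go right to 37.
  At 37: go left to 13.
    At 13: no left child.
    Visit 13.
    At 13: go right to 35.
      35 is a leaf — visit 35.
  Visit 37.
  At 37: go right to 6.
    At 6: no left child.
    Visit 6.
    At 6: go right to 31.
      At 31: go left to 38.
        38 is a leaf — visit 38.
      Visit 31.
      At 31: no right child.

27, 26, 24, 13, 35, 37, 6, 38, 31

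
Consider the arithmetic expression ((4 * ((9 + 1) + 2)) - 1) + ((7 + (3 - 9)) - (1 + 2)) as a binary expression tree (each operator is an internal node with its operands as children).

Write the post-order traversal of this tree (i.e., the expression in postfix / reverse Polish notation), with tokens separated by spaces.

4 9 1 + 2 + * 1 - 7 3 9 - + 1 2 + - +

Post-order on an expression tree gives postfix notation: for each operator, emit left operand, right operand, then the operator.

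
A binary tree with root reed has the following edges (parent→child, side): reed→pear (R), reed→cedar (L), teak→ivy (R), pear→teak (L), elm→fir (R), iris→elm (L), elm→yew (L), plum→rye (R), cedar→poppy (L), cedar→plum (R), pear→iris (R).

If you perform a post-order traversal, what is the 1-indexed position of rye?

Post-order visits the left subtree, then the right subtree, then the node.
At reed: go left to cedar.
  At cedar: go left to poppy.
    poppy is a leaf — visit poppy.
  At cedar: go right to plum.
    At plum: no left child.
    At plum: go right to rye.
      rye is a leaf — visit rye.
    Visit plum.
  Visit cedar.
At reed: go right to pear.
  At pear: go left to teak.
    At teak: no left child.
    At teak: go right to ivy.
      ivy is a leaf — visit ivy.
    Visit teak.
  At pear: go right to iris.
    At iris: go left to elm.
      At elm: go left to yew.
        yew is a leaf — visit yew.
      At elm: go right to fir.
        fir is a leaf — visit fir.
      Visit elm.
    At iris: no right child.
    Visit iris.
  Visit pear.
Visit reed.
Full post-order sequence: poppy, rye, plum, cedar, ivy, teak, yew, fir, elm, iris, pear, reed.

2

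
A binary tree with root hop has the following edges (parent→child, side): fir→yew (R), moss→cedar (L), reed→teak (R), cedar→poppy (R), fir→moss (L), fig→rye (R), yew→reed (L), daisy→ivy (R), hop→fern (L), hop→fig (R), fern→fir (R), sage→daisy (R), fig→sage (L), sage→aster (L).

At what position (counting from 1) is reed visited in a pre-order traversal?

Pre-order visits the node, then its left subtree, then its right subtree.
Visit hop.
At hop: go left to fern.
  Visit fern.
  At fern: no left child.
  At fern: go right to fir.
    Visit fir.
    At fir: go left to moss.
      Visit moss.
      At moss: go left to cedar.
        Visit cedar.
        At cedar: no left child.
        At cedar: go right to poppy.
          poppy is a leaf — visit poppy.
      At moss: no right child.
    At fir: go right to yew.
      Visit yew.
      At yew: go left to reed.
        Visit reed.
        At reed: no left child.
        At reed: go right to teak.
          teak is a leaf — visit teak.
      At yew: no right child.
At hop: go right to fig.
  Visit fig.
  At fig: go left to sage.
    Visit sage.
    At sage: go left to aster.
      aster is a leaf — visit aster.
    At sage: go right to daisy.
      Visit daisy.
      At daisy: no left child.
      At daisy: go right to ivy.
        ivy is a leaf — visit ivy.
  At fig: go right to rye.
    rye is a leaf — visit rye.
Full pre-order sequence: hop, fern, fir, moss, cedar, poppy, yew, reed, teak, fig, sage, aster, daisy, ivy, rye.

8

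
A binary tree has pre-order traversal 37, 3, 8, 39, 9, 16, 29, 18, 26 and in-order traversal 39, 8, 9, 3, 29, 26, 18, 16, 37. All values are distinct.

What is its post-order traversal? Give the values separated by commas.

39, 9, 8, 26, 18, 29, 16, 3, 37

The first element of pre-order is the root; it splits in-order into left and right subtrees.
Root 37: left subtree has 8 nodes {39, 8, 9, 3, 29, 26, 18, 16}, right has 0 { }.
  Root 3: left subtree has 3 nodes {39, 8, 9}, right has 4 {29, 26, 18, 16}.
    Root 8: left subtree has 1 node {39}, right has 1 {9}.
    Root 16: left subtree has 3 nodes {29, 26, 18}, right has 0 { }.
      Root 29: left subtree has 0 nodes { }, right has 2 {26, 18}.
        Root 18: left subtree has 1 node {26}, right has 0 { }.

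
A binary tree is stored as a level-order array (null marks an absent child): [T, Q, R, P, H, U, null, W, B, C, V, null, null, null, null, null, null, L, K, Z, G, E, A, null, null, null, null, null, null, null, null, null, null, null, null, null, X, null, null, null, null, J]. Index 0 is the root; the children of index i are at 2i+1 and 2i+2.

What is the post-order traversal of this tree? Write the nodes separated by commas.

Post-order visits the left subtree, then the right subtree, then the node.
At T: go left to Q.
  At Q: go left to P.
    At P: go left to W.
      W is a leaf — visit W.
    At P: go right to B.
      At B: go left to L.
        At L: no left child.
        At L: go right to X.
          X is a leaf — visit X.
        Visit L.
      At B: go right to K.
        K is a leaf — visit K.
      Visit B.
    Visit P.
  At Q: go right to H.
    At H: go left to C.
      At C: go left to Z.
        Z is a leaf — visit Z.
      At C: go right to G.
        At G: go left to J.
          J is a leaf — visit J.
        At G: no right child.
        Visit G.
      Visit C.
    At H: go right to V.
      At V: go left to E.
        E is a leaf — visit E.
      At V: go right to A.
        A is a leaf — visit A.
      Visit V.
    Visit H.
  Visit Q.
At T: go right to R.
  At R: go left to U.
    U is a leaf — visit U.
  At R: no right child.
  Visit R.
Visit T.

W, X, L, K, B, P, Z, J, G, C, E, A, V, H, Q, U, R, T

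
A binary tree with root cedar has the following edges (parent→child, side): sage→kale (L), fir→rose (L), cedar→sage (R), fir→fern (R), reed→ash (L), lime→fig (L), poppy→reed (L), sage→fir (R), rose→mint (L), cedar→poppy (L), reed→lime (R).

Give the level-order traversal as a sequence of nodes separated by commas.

Level-order visits nodes level by level from the root, left to right within each level.
Level 0: cedar
Level 1: poppy, sage
Level 2: reed, kale, fir
Level 3: ash, lime, rose, fern
Level 4: fig, mint

cedar, poppy, sage, reed, kale, fir, ash, lime, rose, fern, fig, mint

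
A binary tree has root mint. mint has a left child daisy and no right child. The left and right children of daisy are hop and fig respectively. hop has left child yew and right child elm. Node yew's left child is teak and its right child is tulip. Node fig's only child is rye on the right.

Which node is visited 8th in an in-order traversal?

rye

In-order visits the left subtree, then the node, then the right subtree.
At mint: go left to daisy.
  At daisy: go left to hop.
    At hop: go left to yew.
      At yew: go left to teak.
        teak is a leaf — visit teak.
      Visit yew.
      At yew: go right to tulip.
        tulip is a leaf — visit tulip.
    Visit hop.
    At hop: go right to elm.
      elm is a leaf — visit elm.
  Visit daisy.
  At daisy: go right to fig.
    At fig: no left child.
    Visit fig.
    At fig: go right to rye.
      rye is a leaf — visit rye.
Visit mint.
At mint: no right child.
Full in-order sequence: teak, yew, tulip, hop, elm, daisy, fig, rye, mint.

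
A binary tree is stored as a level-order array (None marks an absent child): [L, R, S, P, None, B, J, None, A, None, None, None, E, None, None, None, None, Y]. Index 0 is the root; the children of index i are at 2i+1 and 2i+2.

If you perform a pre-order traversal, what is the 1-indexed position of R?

Pre-order visits the node, then its left subtree, then its right subtree.
Visit L.
At L: go left to R.
  Visit R.
  At R: go left to P.
    Visit P.
    At P: no left child.
    At P: go right to A.
      Visit A.
      At A: go left to Y.
        Y is a leaf — visit Y.
      At A: no right child.
  At R: no right child.
At L: go right to S.
  Visit S.
  At S: go left to B.
    Visit B.
    At B: no left child.
    At B: go right to E.
      E is a leaf — visit E.
  At S: go right to J.
    J is a leaf — visit J.
Full pre-order sequence: L, R, P, A, Y, S, B, E, J.

2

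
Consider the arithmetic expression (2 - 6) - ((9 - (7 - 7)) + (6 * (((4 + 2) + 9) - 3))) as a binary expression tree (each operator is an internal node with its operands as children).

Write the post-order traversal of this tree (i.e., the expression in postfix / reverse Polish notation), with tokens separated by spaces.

2 6 - 9 7 7 - - 6 4 2 + 9 + 3 - * + -

Post-order on an expression tree gives postfix notation: for each operator, emit left operand, right operand, then the operator.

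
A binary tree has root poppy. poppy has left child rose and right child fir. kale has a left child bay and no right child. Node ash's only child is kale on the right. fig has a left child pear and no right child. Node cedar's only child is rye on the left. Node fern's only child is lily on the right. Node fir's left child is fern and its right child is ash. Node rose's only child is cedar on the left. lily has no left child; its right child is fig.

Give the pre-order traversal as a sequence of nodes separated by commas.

Pre-order visits the node, then its left subtree, then its right subtree.
Visit poppy.
At poppy: go left to rose.
  Visit rose.
  At rose: go left to cedar.
    Visit cedar.
    At cedar: go left to rye.
      rye is a leaf — visit rye.
    At cedar: no right child.
  At rose: no right child.
At poppy: go right to fir.
  Visit fir.
  At fir: go left to fern.
    Visit fern.
    At fern: no left child.
    At fern: go right to lily.
      Visit lily.
      At lily: no left child.
      At lily: go right to fig.
        Visit fig.
        At fig: go left to pear.
          pear is a leaf — visit pear.
        At fig: no right child.
  At fir: go right to ash.
    Visit ash.
    At ash: no left child.
    At ash: go right to kale.
      Visit kale.
      At kale: go left to bay.
        bay is a leaf — visit bay.
      At kale: no right child.

poppy, rose, cedar, rye, fir, fern, lily, fig, pear, ash, kale, bay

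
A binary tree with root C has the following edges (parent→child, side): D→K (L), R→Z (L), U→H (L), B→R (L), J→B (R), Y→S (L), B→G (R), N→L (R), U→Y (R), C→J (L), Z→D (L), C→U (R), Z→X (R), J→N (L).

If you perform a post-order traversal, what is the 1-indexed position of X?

Post-order visits the left subtree, then the right subtree, then the node.
At C: go left to J.
  At J: go left to N.
    At N: no left child.
    At N: go right to L.
      L is a leaf — visit L.
    Visit N.
  At J: go right to B.
    At B: go left to R.
      At R: go left to Z.
        At Z: go left to D.
          At D: go left to K.
            K is a leaf — visit K.
          At D: no right child.
          Visit D.
        At Z: go right to X.
          X is a leaf — visit X.
        Visit Z.
      At R: no right child.
      Visit R.
    At B: go right to G.
      G is a leaf — visit G.
    Visit B.
  Visit J.
At C: go right to U.
  At U: go left to H.
    H is a leaf — visit H.
  At U: go right to Y.
    At Y: go left to S.
      S is a leaf — visit S.
    At Y: no right child.
    Visit Y.
  Visit U.
Visit C.
Full post-order sequence: L, N, K, D, X, Z, R, G, B, J, H, S, Y, U, C.

5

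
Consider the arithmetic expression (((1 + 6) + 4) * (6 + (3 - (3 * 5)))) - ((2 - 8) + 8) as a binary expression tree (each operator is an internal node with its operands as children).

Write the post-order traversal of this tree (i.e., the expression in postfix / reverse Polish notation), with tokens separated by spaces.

Post-order on an expression tree gives postfix notation: for each operator, emit left operand, right operand, then the operator.

1 6 + 4 + 6 3 3 5 * - + * 2 8 - 8 + -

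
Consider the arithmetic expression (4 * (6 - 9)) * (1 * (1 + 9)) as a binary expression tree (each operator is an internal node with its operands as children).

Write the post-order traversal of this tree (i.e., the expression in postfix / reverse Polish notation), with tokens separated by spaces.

4 6 9 - * 1 1 9 + * *

Post-order on an expression tree gives postfix notation: for each operator, emit left operand, right operand, then the operator.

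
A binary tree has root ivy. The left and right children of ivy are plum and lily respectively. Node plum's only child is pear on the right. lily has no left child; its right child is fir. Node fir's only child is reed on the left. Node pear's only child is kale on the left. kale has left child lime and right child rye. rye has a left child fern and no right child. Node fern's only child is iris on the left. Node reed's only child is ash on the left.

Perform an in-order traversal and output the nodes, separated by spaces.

In-order visits the left subtree, then the node, then the right subtree.
At ivy: go left to plum.
  At plum: no left child.
  Visit plum.
  At plum: go right to pear.
    At pear: go left to kale.
      At kale: go left to lime.
        lime is a leaf — visit lime.
      Visit kale.
      At kale: go right to rye.
        At rye: go left to fern.
          At fern: go left to iris.
            iris is a leaf — visit iris.
          Visit fern.
          At fern: no right child.
        Visit rye.
        At rye: no right child.
    Visit pear.
    At pear: no right child.
Visit ivy.
At ivy: go right to lily.
  At lily: no left child.
  Visit lily.
  At lily: go right to fir.
    At fir: go left to reed.
      At reed: go left to ash.
        ash is a leaf — visit ash.
      Visit reed.
      At reed: no right child.
    Visit fir.
    At fir: no right child.

plum lime kale iris fern rye pear ivy lily ash reed fir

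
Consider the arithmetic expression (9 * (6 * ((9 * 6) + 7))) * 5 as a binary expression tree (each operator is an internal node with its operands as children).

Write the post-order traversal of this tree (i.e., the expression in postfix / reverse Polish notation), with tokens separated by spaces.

Post-order on an expression tree gives postfix notation: for each operator, emit left operand, right operand, then the operator.

9 6 9 6 * 7 + * * 5 *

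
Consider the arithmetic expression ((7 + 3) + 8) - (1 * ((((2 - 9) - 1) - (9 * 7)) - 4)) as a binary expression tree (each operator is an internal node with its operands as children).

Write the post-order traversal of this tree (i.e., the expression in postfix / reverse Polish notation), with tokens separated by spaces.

7 3 + 8 + 1 2 9 - 1 - 9 7 * - 4 - * -

Post-order on an expression tree gives postfix notation: for each operator, emit left operand, right operand, then the operator.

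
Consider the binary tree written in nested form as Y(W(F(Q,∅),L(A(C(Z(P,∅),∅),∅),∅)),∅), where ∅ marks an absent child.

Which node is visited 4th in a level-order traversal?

Level-order visits nodes level by level from the root, left to right within each level.
Level 0: Y
Level 1: W
Level 2: F, L
Level 3: Q, A
Level 4: C
Level 5: Z
Level 6: P
Full level-order sequence: Y, W, F, L, Q, A, C, Z, P.

L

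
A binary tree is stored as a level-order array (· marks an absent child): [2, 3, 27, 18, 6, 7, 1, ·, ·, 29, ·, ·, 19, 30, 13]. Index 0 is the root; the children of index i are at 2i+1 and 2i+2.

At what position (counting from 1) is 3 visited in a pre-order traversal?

Pre-order visits the node, then its left subtree, then its right subtree.
Visit 2.
At 2: go left to 3.
  Visit 3.
  At 3: go left to 18.
    18 is a leaf — visit 18.
  At 3: go right to 6.
    Visit 6.
    At 6: go left to 29.
      29 is a leaf — visit 29.
    At 6: no right child.
At 2: go right to 27.
  Visit 27.
  At 27: go left to 7.
    Visit 7.
    At 7: no left child.
    At 7: go right to 19.
      19 is a leaf — visit 19.
  At 27: go right to 1.
    Visit 1.
    At 1: go left to 30.
      30 is a leaf — visit 30.
    At 1: go right to 13.
      13 is a leaf — visit 13.
Full pre-order sequence: 2, 3, 18, 6, 29, 27, 7, 19, 1, 30, 13.

2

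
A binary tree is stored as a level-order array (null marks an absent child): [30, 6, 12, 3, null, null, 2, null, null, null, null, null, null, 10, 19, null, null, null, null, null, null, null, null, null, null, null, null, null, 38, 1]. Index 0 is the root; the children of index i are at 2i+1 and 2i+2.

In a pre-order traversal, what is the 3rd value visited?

3

Pre-order visits the node, then its left subtree, then its right subtree.
Visit 30.
At 30: go left to 6.
  Visit 6.
  At 6: go left to 3.
    3 is a leaf — visit 3.
  At 6: no right child.
At 30: go right to 12.
  Visit 12.
  At 12: no left child.
  At 12: go right to 2.
    Visit 2.
    At 2: go left to 10.
      Visit 10.
      At 10: no left child.
      At 10: go right to 38.
        38 is a leaf — visit 38.
    At 2: go right to 19.
      Visit 19.
      At 19: go left to 1.
        1 is a leaf — visit 1.
      At 19: no right child.
Full pre-order sequence: 30, 6, 3, 12, 2, 10, 38, 19, 1.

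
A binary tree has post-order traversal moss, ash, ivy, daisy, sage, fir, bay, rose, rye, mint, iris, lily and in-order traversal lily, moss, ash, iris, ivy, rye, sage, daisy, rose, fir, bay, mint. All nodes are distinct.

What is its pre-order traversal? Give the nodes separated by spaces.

The last element of post-order is the root; it splits in-order into left and right subtrees.
Root lily: left subtree has 0 nodes { }, right has 11 {moss, ash, iris, ivy, rye, sage, daisy, rose, fir, bay, mint}.
  Root iris: left subtree has 2 nodes {moss, ash}, right has 8 {ivy, rye, sage, daisy, rose, fir, bay, mint}.
    Root ash: left subtree has 1 node {moss}, right has 0 { }.
    Root mint: left subtree has 7 nodes {ivy, rye, sage, daisy, rose, fir, bay}, right has 0 { }.
      Root rye: left subtree has 1 node {ivy}, right has 5 {sage, daisy, rose, fir, bay}.
        Root rose: left subtree has 2 nodes {sage, daisy}, right has 2 {fir, bay}.
          Root sage: left subtree has 0 nodes { }, right has 1 {daisy}.
          Root bay: left subtree has 1 node {fir}, right has 0 { }.

lily iris ash moss mint rye ivy rose sage daisy bay fir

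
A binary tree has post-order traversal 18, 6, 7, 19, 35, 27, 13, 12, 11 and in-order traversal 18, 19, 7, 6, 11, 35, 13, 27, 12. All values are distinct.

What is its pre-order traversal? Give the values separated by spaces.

The last element of post-order is the root; it splits in-order into left and right subtrees.
Root 11: left subtree has 4 nodes {18, 19, 7, 6}, right has 4 {35, 13, 27, 12}.
  Root 19: left subtree has 1 node {18}, right has 2 {7, 6}.
    Root 7: left subtree has 0 nodes { }, right has 1 {6}.
  Root 12: left subtree has 3 nodes {35, 13, 27}, right has 0 { }.
    Root 13: left subtree has 1 node {35}, right has 1 {27}.

11 19 18 7 6 12 13 35 27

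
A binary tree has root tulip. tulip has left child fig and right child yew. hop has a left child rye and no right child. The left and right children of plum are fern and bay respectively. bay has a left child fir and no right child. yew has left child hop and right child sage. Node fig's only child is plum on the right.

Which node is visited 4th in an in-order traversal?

In-order visits the left subtree, then the node, then the right subtree.
At tulip: go left to fig.
  At fig: no left child.
  Visit fig.
  At fig: go right to plum.
    At plum: go left to fern.
      fern is a leaf — visit fern.
    Visit plum.
    At plum: go right to bay.
      At bay: go left to fir.
        fir is a leaf — visit fir.
      Visit bay.
      At bay: no right child.
Visit tulip.
At tulip: go right to yew.
  At yew: go left to hop.
    At hop: go left to rye.
      rye is a leaf — visit rye.
    Visit hop.
    At hop: no right child.
  Visit yew.
  At yew: go right to sage.
    sage is a leaf — visit sage.
Full in-order sequence: fig, fern, plum, fir, bay, tulip, rye, hop, yew, sage.

fir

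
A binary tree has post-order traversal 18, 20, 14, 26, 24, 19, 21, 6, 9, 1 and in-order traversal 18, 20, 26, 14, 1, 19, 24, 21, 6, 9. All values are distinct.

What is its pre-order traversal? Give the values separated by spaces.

1 26 20 18 14 9 6 21 19 24

The last element of post-order is the root; it splits in-order into left and right subtrees.
Root 1: left subtree has 4 nodes {18, 20, 26, 14}, right has 5 {19, 24, 21, 6, 9}.
  Root 26: left subtree has 2 nodes {18, 20}, right has 1 {14}.
    Root 20: left subtree has 1 node {18}, right has 0 { }.
  Root 9: left subtree has 4 nodes {19, 24, 21, 6}, right has 0 { }.
    Root 6: left subtree has 3 nodes {19, 24, 21}, right has 0 { }.
      Root 21: left subtree has 2 nodes {19, 24}, right has 0 { }.
        Root 19: left subtree has 0 nodes { }, right has 1 {24}.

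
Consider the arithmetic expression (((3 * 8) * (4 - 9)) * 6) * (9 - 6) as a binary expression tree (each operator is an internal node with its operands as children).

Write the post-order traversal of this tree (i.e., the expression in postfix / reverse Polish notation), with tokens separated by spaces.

3 8 * 4 9 - * 6 * 9 6 - *

Post-order on an expression tree gives postfix notation: for each operator, emit left operand, right operand, then the operator.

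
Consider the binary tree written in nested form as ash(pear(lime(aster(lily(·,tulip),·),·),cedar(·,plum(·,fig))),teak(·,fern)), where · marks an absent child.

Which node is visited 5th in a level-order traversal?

cedar

Level-order visits nodes level by level from the root, left to right within each level.
Level 0: ash
Level 1: pear, teak
Level 2: lime, cedar, fern
Level 3: aster, plum
Level 4: lily, fig
Level 5: tulip
Full level-order sequence: ash, pear, teak, lime, cedar, fern, aster, plum, lily, fig, tulip.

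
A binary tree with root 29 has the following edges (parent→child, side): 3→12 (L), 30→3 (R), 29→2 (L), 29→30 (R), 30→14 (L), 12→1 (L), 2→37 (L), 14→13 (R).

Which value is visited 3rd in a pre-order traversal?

Pre-order visits the node, then its left subtree, then its right subtree.
Visit 29.
At 29: go left to 2.
  Visit 2.
  At 2: go left to 37.
    37 is a leaf — visit 37.
  At 2: no right child.
At 29: go right to 30.
  Visit 30.
  At 30: go left to 14.
    Visit 14.
    At 14: no left child.
    At 14: go right to 13.
      13 is a leaf — visit 13.
  At 30: go right to 3.
    Visit 3.
    At 3: go left to 12.
      Visit 12.
      At 12: go left to 1.
        1 is a leaf — visit 1.
      At 12: no right child.
    At 3: no right child.
Full pre-order sequence: 29, 2, 37, 30, 14, 13, 3, 12, 1.

37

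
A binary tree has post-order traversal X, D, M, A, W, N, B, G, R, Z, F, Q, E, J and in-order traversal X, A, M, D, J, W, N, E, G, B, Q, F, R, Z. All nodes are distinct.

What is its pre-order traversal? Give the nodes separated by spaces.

J A X M D E N W Q G B F Z R

The last element of post-order is the root; it splits in-order into left and right subtrees.
Root J: left subtree has 4 nodes {X, A, M, D}, right has 9 {W, N, E, G, B, Q, F, R, Z}.
  Root A: left subtree has 1 node {X}, right has 2 {M, D}.
    Root M: left subtree has 0 nodes { }, right has 1 {D}.
  Root E: left subtree has 2 nodes {W, N}, right has 6 {G, B, Q, F, R, Z}.
    Root N: left subtree has 1 node {W}, right has 0 { }.
    Root Q: left subtree has 2 nodes {G, B}, right has 3 {F, R, Z}.
      Root G: left subtree has 0 nodes { }, right has 1 {B}.
      Root F: left subtree has 0 nodes { }, right has 2 {R, Z}.
        Root Z: left subtree has 1 node {R}, right has 0 { }.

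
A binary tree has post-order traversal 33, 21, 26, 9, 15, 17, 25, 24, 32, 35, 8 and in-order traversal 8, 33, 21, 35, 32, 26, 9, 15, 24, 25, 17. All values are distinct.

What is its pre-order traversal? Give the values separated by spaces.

8 35 21 33 32 24 15 9 26 25 17

The last element of post-order is the root; it splits in-order into left and right subtrees.
Root 8: left subtree has 0 nodes { }, right has 10 {33, 21, 35, 32, 26, 9, 15, 24, 25, 17}.
  Root 35: left subtree has 2 nodes {33, 21}, right has 7 {32, 26, 9, 15, 24, 25, 17}.
    Root 21: left subtree has 1 node {33}, right has 0 { }.
    Root 32: left subtree has 0 nodes { }, right has 6 {26, 9, 15, 24, 25, 17}.
      Root 24: left subtree has 3 nodes {26, 9, 15}, right has 2 {25, 17}.
        Root 15: left subtree has 2 nodes {26, 9}, right has 0 { }.
          Root 9: left subtree has 1 node {26}, right has 0 { }.
        Root 25: left subtree has 0 nodes { }, right has 1 {17}.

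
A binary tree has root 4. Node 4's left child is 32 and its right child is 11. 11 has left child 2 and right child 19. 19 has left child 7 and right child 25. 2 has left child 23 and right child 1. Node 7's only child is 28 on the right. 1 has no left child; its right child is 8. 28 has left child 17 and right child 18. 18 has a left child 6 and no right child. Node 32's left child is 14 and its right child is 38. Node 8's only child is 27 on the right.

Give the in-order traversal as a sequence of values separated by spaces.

14 32 38 4 23 2 1 8 27 11 7 17 28 6 18 19 25

In-order visits the left subtree, then the node, then the right subtree.
At 4: go left to 32.
  At 32: go left to 14.
    14 is a leaf — visit 14.
  Visit 32.
  At 32: go right to 38.
    38 is a leaf — visit 38.
Visit 4.
At 4: go right to 11.
  At 11: go left to 2.
    At 2: go left to 23.
      23 is a leaf — visit 23.
    Visit 2.
    At 2: go right to 1.
      At 1: no left child.
      Visit 1.
      At 1: go right to 8.
        At 8: no left child.
        Visit 8.
        At 8: go right to 27.
          27 is a leaf — visit 27.
  Visit 11.
  At 11: go right to 19.
    At 19: go left to 7.
      At 7: no left child.
      Visit 7.
      At 7: go right to 28.
        At 28: go left to 17.
          17 is a leaf — visit 17.
        Visit 28.
        At 28: go right to 18.
          At 18: go left to 6.
            6 is a leaf — visit 6.
          Visit 18.
          At 18: no right child.
    Visit 19.
    At 19: go right to 25.
      25 is a leaf — visit 25.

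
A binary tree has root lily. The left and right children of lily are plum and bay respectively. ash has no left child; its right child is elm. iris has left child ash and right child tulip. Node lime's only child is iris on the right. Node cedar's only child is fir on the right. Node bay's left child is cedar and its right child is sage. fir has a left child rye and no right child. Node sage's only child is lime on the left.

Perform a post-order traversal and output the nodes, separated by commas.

plum, rye, fir, cedar, elm, ash, tulip, iris, lime, sage, bay, lily

Post-order visits the left subtree, then the right subtree, then the node.
At lily: go left to plum.
  plum is a leaf — visit plum.
At lily: go right to bay.
  At bay: go left to cedar.
    At cedar: no left child.
    At cedar: go right to fir.
      At fir: go left to rye.
        rye is a leaf — visit rye.
      At fir: no right child.
      Visit fir.
    Visit cedar.
  At bay: go right to sage.
    At sage: go left to lime.
      At lime: no left child.
      At lime: go right to iris.
        At iris: go left to ash.
          At ash: no left child.
          At ash: go right to elm.
            elm is a leaf — visit elm.
          Visit ash.
        At iris: go right to tulip.
          tulip is a leaf — visit tulip.
        Visit iris.
      Visit lime.
    At sage: no right child.
    Visit sage.
  Visit bay.
Visit lily.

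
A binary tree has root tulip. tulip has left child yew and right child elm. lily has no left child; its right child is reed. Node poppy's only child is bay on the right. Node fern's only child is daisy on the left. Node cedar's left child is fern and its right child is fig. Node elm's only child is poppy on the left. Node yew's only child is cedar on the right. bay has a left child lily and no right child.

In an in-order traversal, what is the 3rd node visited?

In-order visits the left subtree, then the node, then the right subtree.
At tulip: go left to yew.
  At yew: no left child.
  Visit yew.
  At yew: go right to cedar.
    At cedar: go left to fern.
      At fern: go left to daisy.
        daisy is a leaf — visit daisy.
      Visit fern.
      At fern: no right child.
    Visit cedar.
    At cedar: go right to fig.
      fig is a leaf — visit fig.
Visit tulip.
At tulip: go right to elm.
  At elm: go left to poppy.
    At poppy: no left child.
    Visit poppy.
    At poppy: go right to bay.
      At bay: go left to lily.
        At lily: no left child.
        Visit lily.
        At lily: go right to reed.
          reed is a leaf — visit reed.
      Visit bay.
      At bay: no right child.
  Visit elm.
  At elm: no right child.
Full in-order sequence: yew, daisy, fern, cedar, fig, tulip, poppy, lily, reed, bay, elm.

fern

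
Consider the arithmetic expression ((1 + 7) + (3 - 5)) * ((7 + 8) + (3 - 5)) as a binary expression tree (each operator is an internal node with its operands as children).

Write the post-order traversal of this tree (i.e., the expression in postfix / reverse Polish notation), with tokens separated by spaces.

1 7 + 3 5 - + 7 8 + 3 5 - + *

Post-order on an expression tree gives postfix notation: for each operator, emit left operand, right operand, then the operator.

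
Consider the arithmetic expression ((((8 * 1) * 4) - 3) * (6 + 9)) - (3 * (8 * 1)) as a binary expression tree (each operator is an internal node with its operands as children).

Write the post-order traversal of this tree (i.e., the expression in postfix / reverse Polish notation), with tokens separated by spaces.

8 1 * 4 * 3 - 6 9 + * 3 8 1 * * -

Post-order on an expression tree gives postfix notation: for each operator, emit left operand, right operand, then the operator.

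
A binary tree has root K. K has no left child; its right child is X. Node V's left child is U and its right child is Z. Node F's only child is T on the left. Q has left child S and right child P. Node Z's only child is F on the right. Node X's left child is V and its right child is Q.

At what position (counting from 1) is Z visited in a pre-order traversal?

Pre-order visits the node, then its left subtree, then its right subtree.
Visit K.
At K: no left child.
At K: go right to X.
  Visit X.
  At X: go left to V.
    Visit V.
    At V: go left to U.
      U is a leaf — visit U.
    At V: go right to Z.
      Visit Z.
      At Z: no left child.
      At Z: go right to F.
        Visit F.
        At F: go left to T.
          T is a leaf — visit T.
        At F: no right child.
  At X: go right to Q.
    Visit Q.
    At Q: go left to S.
      S is a leaf — visit S.
    At Q: go right to P.
      P is a leaf — visit P.
Full pre-order sequence: K, X, V, U, Z, F, T, Q, S, P.

5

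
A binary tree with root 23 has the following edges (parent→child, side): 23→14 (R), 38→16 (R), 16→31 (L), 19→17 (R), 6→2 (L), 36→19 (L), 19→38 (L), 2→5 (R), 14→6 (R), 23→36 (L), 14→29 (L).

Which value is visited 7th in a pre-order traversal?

Pre-order visits the node, then its left subtree, then its right subtree.
Visit 23.
At 23: go left to 36.
  Visit 36.
  At 36: go left to 19.
    Visit 19.
    At 19: go left to 38.
      Visit 38.
      At 38: no left child.
      At 38: go right to 16.
        Visit 16.
        At 16: go left to 31.
          31 is a leaf — visit 31.
        At 16: no right child.
    At 19: go right to 17.
      17 is a leaf — visit 17.
  At 36: no right child.
At 23: go right to 14.
  Visit 14.
  At 14: go left to 29.
    29 is a leaf — visit 29.
  At 14: go right to 6.
    Visit 6.
    At 6: go left to 2.
      Visit 2.
      At 2: no left child.
      At 2: go right to 5.
        5 is a leaf — visit 5.
    At 6: no right child.
Full pre-order sequence: 23, 36, 19, 38, 16, 31, 17, 14, 29, 6, 2, 5.

17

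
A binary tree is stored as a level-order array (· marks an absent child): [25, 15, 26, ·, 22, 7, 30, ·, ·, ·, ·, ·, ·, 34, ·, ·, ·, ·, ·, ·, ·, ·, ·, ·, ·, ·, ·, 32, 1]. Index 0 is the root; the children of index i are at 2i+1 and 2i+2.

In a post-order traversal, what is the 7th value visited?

30

Post-order visits the left subtree, then the right subtree, then the node.
At 25: go left to 15.
  At 15: no left child.
  At 15: go right to 22.
    22 is a leaf — visit 22.
  Visit 15.
At 25: go right to 26.
  At 26: go left to 7.
    7 is a leaf — visit 7.
  At 26: go right to 30.
    At 30: go left to 34.
      At 34: go left to 32.
        32 is a leaf — visit 32.
      At 34: go right to 1.
        1 is a leaf — visit 1.
      Visit 34.
    At 30: no right child.
    Visit 30.
  Visit 26.
Visit 25.
Full post-order sequence: 22, 15, 7, 32, 1, 34, 30, 26, 25.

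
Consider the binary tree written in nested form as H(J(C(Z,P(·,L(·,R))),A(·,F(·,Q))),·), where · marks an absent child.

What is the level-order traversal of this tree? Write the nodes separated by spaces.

Level-order visits nodes level by level from the root, left to right within each level.
Level 0: H
Level 1: J
Level 2: C, A
Level 3: Z, P, F
Level 4: L, Q
Level 5: R

H J C A Z P F L Q R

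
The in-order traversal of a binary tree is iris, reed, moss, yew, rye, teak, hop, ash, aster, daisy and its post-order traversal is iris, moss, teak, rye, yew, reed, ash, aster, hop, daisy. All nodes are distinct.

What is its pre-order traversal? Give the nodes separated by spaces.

The last element of post-order is the root; it splits in-order into left and right subtrees.
Root daisy: left subtree has 9 nodes {iris, reed, moss, yew, rye, teak, hop, ash, aster}, right has 0 { }.
  Root hop: left subtree has 6 nodes {iris, reed, moss, yew, rye, teak}, right has 2 {ash, aster}.
    Root reed: left subtree has 1 node {iris}, right has 4 {moss, yew, rye, teak}.
      Root yew: left subtree has 1 node {moss}, right has 2 {rye, teak}.
        Root rye: left subtree has 0 nodes { }, right has 1 {teak}.
    Root aster: left subtree has 1 node {ash}, right has 0 { }.

daisy hop reed iris yew moss rye teak aster ash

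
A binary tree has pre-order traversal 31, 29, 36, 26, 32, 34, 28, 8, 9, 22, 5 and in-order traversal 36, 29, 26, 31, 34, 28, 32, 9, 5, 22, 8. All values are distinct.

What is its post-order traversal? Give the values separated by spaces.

The first element of pre-order is the root; it splits in-order into left and right subtrees.
Root 31: left subtree has 3 nodes {36, 29, 26}, right has 7 {34, 28, 32, 9, 5, 22, 8}.
  Root 29: left subtree has 1 node {36}, right has 1 {26}.
  Root 32: left subtree has 2 nodes {34, 28}, right has 4 {9, 5, 22, 8}.
    Root 34: left subtree has 0 nodes { }, right has 1 {28}.
    Root 8: left subtree has 3 nodes {9, 5, 22}, right has 0 { }.
      Root 9: left subtree has 0 nodes { }, right has 2 {5, 22}.
        Root 22: left subtree has 1 node {5}, right has 0 { }.

36 26 29 28 34 5 22 9 8 32 31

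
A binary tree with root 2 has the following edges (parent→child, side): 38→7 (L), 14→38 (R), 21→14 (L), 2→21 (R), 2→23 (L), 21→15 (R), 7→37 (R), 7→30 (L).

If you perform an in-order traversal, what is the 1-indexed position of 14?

In-order visits the left subtree, then the node, then the right subtree.
At 2: go left to 23.
  23 is a leaf — visit 23.
Visit 2.
At 2: go right to 21.
  At 21: go left to 14.
    At 14: no left child.
    Visit 14.
    At 14: go right to 38.
      At 38: go left to 7.
        At 7: go left to 30.
          30 is a leaf — visit 30.
        Visit 7.
        At 7: go right to 37.
          37 is a leaf — visit 37.
      Visit 38.
      At 38: no right child.
  Visit 21.
  At 21: go right to 15.
    15 is a leaf — visit 15.
Full in-order sequence: 23, 2, 14, 30, 7, 37, 38, 21, 15.

3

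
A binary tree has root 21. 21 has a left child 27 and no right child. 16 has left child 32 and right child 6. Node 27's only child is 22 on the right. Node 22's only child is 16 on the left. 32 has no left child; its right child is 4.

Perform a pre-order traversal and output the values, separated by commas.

Pre-order visits the node, then its left subtree, then its right subtree.
Visit 21.
At 21: go left to 27.
  Visit 27.
  At 27: no left child.
  At 27: go right to 22.
    Visit 22.
    At 22: go left to 16.
      Visit 16.
      At 16: go left to 32.
        Visit 32.
        At 32: no left child.
        At 32: go right to 4.
          4 is a leaf — visit 4.
      At 16: go right to 6.
        6 is a leaf — visit 6.
    At 22: no right child.
At 21: no right child.

21, 27, 22, 16, 32, 4, 6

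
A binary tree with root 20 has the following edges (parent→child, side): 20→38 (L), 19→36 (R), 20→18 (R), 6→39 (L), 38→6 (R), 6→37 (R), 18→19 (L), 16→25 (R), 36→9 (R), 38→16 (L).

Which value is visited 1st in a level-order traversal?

20

Level-order visits nodes level by level from the root, left to right within each level.
Level 0: 20
Level 1: 38, 18
Level 2: 16, 6, 19
Level 3: 25, 39, 37, 36
Level 4: 9
Full level-order sequence: 20, 38, 18, 16, 6, 19, 25, 39, 37, 36, 9.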